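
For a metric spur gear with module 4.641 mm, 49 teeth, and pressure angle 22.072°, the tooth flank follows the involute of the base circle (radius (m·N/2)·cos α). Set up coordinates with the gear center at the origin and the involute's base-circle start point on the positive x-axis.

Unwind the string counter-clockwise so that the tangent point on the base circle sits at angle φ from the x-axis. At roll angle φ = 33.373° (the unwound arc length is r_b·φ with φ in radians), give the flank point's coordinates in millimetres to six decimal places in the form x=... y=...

pitch radius r_p = m·N/2 = 4.641·49/2 = 113.704500
base radius r_b = r_p·cos α = 113.704500·cos 22.072° = 105.371368
roll angle φ = 33.373° = 0.58246873 rad
x = r_b·(cos φ + φ·sin φ) = 105.371368·(0.83510718 + 0.58246873·0.55008727) = 121.758281
y = r_b·(sin φ − φ·cos φ) = 105.371368·(0.55008727 − 0.58246873·0.83510718) = 6.708305

x=121.758281 y=6.708305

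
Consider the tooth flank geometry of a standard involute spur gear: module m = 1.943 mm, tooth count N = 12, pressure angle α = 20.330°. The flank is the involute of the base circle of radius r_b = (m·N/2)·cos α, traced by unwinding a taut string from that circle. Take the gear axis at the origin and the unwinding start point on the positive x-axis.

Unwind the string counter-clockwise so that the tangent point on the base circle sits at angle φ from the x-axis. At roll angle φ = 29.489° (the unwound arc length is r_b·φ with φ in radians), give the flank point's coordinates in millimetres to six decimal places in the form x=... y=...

pitch radius r_p = m·N/2 = 1.943·12/2 = 11.658000
base radius r_b = r_p·cos α = 11.658000·cos 20.330° = 10.931790
roll angle φ = 29.489° = 0.51468014 rad
x = r_b·(cos φ + φ·sin φ) = 10.931790·(0.87045022 + 0.51468014·0.49225645) = 12.285198
y = r_b·(sin φ − φ·cos φ) = 10.931790·(0.49225645 − 0.51468014·0.87045022) = 0.483765

x=12.285198 y=0.483765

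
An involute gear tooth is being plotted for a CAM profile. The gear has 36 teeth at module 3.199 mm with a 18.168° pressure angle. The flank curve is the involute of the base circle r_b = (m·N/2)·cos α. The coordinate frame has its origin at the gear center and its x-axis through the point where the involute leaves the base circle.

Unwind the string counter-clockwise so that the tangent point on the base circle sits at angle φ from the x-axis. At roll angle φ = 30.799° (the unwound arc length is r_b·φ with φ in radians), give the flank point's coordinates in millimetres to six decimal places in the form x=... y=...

x=62.053933 y=2.751672

pitch radius r_p = m·N/2 = 3.199·36/2 = 57.582000
base radius r_b = r_p·cos α = 57.582000·cos 18.168° = 54.711327
roll angle φ = 30.799° = 0.53754396 rad
x = r_b·(cos φ + φ·sin φ) = 54.711327·(0.85896883 + 0.53754396·0.51202787) = 62.053933
y = r_b·(sin φ − φ·cos φ) = 54.711327·(0.51202787 − 0.53754396·0.85896883) = 2.751672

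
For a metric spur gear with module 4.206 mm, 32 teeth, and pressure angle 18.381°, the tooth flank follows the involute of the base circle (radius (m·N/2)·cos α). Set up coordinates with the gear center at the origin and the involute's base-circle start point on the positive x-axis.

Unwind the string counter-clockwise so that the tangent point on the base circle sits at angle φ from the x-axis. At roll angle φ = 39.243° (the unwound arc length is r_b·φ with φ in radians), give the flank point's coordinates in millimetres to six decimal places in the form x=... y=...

pitch radius r_p = m·N/2 = 4.206·32/2 = 67.296000
base radius r_b = r_p·cos α = 67.296000·cos 18.381° = 63.862601
roll angle φ = 39.243° = 0.68491956 rad
x = r_b·(cos φ + φ·sin φ) = 63.862601·(0.77446994 + 0.68491956·0.63261071) = 77.130528
y = r_b·(sin φ − φ·cos φ) = 63.862601·(0.63261071 − 0.68491956·0.77446994) = 6.524274

x=77.130528 y=6.524274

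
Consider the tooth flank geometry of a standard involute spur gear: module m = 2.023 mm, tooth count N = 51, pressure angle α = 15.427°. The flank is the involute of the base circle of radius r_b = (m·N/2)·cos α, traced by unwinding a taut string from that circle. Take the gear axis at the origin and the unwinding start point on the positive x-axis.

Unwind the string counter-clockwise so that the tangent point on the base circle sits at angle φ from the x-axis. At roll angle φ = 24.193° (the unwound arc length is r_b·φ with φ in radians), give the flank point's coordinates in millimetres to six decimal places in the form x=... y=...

pitch radius r_p = m·N/2 = 2.023·51/2 = 51.586500
base radius r_b = r_p·cos α = 51.586500·cos 15.427° = 49.727846
roll angle φ = 24.193° = 0.42224751 rad
x = r_b·(cos φ + φ·sin φ) = 49.727846·(0.91217019 + 0.42224751·0.40981159) = 53.965261
y = r_b·(sin φ − φ·cos φ) = 49.727846·(0.40981159 − 0.42224751·0.91217019) = 1.225792

x=53.965261 y=1.225792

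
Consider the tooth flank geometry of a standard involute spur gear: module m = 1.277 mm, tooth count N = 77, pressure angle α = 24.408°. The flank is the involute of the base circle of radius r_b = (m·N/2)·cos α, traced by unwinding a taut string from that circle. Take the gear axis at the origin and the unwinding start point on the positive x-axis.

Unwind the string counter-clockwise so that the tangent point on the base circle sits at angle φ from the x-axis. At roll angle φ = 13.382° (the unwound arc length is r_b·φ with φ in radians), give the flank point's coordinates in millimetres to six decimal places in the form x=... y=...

x=45.974988 y=0.189101

pitch radius r_p = m·N/2 = 1.277·77/2 = 49.164500
base radius r_b = r_p·cos α = 49.164500·cos 24.408° = 44.770471
roll angle φ = 13.382° = 0.23355996 rad
x = r_b·(cos φ + φ·sin φ) = 44.770471·(0.97284864 + 0.23355996·0.23144229) = 45.974988
y = r_b·(sin φ − φ·cos φ) = 44.770471·(0.23144229 − 0.23355996·0.97284864) = 0.189101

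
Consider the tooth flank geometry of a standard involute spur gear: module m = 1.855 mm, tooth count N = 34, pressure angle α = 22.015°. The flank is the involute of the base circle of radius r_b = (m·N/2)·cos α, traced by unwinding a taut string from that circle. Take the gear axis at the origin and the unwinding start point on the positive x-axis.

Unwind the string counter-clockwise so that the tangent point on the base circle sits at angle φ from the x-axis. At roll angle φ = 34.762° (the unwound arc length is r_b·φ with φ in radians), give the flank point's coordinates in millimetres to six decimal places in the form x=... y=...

x=34.131318 y=2.097329

pitch radius r_p = m·N/2 = 1.855·34/2 = 31.535000
base radius r_b = r_p·cos α = 31.535000·cos 22.015° = 29.235649
roll angle φ = 34.762° = 0.60671135 rad
x = r_b·(cos φ + φ·sin φ) = 29.235649·(0.82152754 + 0.60671135·0.57016884) = 34.131318
y = r_b·(sin φ − φ·cos φ) = 29.235649·(0.57016884 − 0.60671135·0.82152754) = 2.097329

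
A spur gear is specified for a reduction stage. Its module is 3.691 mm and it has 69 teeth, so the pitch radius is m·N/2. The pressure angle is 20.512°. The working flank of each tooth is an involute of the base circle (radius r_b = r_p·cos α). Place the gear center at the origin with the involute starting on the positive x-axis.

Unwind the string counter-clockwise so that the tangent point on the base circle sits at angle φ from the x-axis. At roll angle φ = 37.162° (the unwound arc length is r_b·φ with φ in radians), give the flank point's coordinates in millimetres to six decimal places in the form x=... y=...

x=141.775167 y=10.397854

pitch radius r_p = m·N/2 = 3.691·69/2 = 127.339500
base radius r_b = r_p·cos α = 127.339500·cos 20.512° = 119.266026
roll angle φ = 37.162° = 0.64859926 rad
x = r_b·(cos φ + φ·sin φ) = 119.266026·(0.79693073 + 0.64859926·0.60407070) = 141.775167
y = r_b·(sin φ − φ·cos φ) = 119.266026·(0.60407070 − 0.64859926·0.79693073) = 10.397854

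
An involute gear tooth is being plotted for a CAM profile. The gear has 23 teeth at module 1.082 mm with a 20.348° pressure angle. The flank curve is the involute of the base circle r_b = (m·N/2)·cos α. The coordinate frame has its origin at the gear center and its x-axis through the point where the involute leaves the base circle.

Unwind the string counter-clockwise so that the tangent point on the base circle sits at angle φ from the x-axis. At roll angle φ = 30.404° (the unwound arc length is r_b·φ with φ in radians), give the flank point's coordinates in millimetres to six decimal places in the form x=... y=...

pitch radius r_p = m·N/2 = 1.082·23/2 = 12.443000
base radius r_b = r_p·cos α = 12.443000·cos 20.348° = 11.666531
roll angle φ = 30.404° = 0.53064991 rad
x = r_b·(cos φ + φ·sin φ) = 11.666531·(0.86247834 + 0.53064991·0.50609398) = 13.195279
y = r_b·(sin φ − φ·cos φ) = 11.666531·(0.50609398 − 0.53064991·0.86247834) = 0.564893

x=13.195279 y=0.564893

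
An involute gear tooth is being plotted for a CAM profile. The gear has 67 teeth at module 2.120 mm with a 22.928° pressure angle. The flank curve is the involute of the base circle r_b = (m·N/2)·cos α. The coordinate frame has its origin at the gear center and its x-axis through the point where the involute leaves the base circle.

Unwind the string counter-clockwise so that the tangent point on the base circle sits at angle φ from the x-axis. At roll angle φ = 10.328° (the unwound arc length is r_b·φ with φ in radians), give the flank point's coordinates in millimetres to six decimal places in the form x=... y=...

pitch radius r_p = m·N/2 = 2.120·67/2 = 71.020000
base radius r_b = r_p·cos α = 71.020000·cos 22.928° = 65.409074
roll angle φ = 10.328° = 0.18025761 rad
x = r_b·(cos φ + φ·sin φ) = 65.409074·(0.98379754 + 0.18025761·0.17928301) = 66.463120
y = r_b·(sin φ − φ·cos φ) = 65.409074·(0.17928301 − 0.18025761·0.98379754) = 0.127287

x=66.463120 y=0.127287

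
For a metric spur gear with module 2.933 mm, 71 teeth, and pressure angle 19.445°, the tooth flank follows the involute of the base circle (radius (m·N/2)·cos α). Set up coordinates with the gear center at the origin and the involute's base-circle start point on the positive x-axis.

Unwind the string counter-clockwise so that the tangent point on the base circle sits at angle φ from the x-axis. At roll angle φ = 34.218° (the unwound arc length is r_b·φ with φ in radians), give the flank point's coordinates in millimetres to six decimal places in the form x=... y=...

x=114.161259 y=6.725730

pitch radius r_p = m·N/2 = 2.933·71/2 = 104.121500
base radius r_b = r_p·cos α = 104.121500·cos 19.445° = 98.182565
roll angle φ = 34.218° = 0.59721676 rad
x = r_b·(cos φ + φ·sin φ) = 98.182565·(0.82690395 + 0.59721676·0.56234319) = 114.161259
y = r_b·(sin φ − φ·cos φ) = 98.182565·(0.56234319 − 0.59721676·0.82690395) = 6.725730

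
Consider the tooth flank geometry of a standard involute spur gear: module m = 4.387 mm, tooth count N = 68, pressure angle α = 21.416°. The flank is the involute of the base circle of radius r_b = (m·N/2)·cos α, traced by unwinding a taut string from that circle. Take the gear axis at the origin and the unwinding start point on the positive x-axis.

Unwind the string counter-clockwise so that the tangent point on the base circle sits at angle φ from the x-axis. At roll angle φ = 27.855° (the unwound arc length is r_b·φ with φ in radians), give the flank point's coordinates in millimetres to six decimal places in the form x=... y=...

pitch radius r_p = m·N/2 = 4.387·68/2 = 149.158000
base radius r_b = r_p·cos α = 149.158000·cos 21.416° = 138.859220
roll angle φ = 27.855° = 0.48616146 rad
x = r_b·(cos φ + φ·sin φ) = 138.859220·(0.88413287 + 0.48616146·0.46723556) = 154.312139
y = r_b·(sin φ − φ·cos φ) = 138.859220·(0.46723556 − 0.48616146·0.88413287) = 5.193923

x=154.312139 y=5.193923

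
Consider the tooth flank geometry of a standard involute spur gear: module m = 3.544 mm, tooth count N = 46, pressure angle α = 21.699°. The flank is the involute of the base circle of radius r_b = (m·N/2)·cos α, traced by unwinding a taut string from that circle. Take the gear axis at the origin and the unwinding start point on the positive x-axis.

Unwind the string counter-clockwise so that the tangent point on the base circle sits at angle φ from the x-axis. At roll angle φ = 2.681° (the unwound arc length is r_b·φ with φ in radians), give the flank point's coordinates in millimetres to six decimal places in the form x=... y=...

x=75.818847 y=0.002586

pitch radius r_p = m·N/2 = 3.544·46/2 = 81.512000
base radius r_b = r_p·cos α = 81.512000·cos 21.699° = 75.735980
roll angle φ = 2.681° = 0.04679228 rad
x = r_b·(cos φ + φ·sin φ) = 75.735980·(0.99890544 + 0.04679228·0.04677520) = 75.818847
y = r_b·(sin φ − φ·cos φ) = 75.735980·(0.04677520 − 0.04679228·0.99890544) = 0.002586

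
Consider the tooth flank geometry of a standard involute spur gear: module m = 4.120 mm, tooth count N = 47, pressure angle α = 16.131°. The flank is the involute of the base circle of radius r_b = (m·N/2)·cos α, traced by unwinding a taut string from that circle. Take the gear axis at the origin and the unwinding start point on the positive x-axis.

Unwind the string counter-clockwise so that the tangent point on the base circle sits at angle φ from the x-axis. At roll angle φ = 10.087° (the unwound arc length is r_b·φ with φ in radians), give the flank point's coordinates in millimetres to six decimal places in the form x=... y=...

pitch radius r_p = m·N/2 = 4.120·47/2 = 96.820000
base radius r_b = r_p·cos α = 96.820000·cos 16.131° = 93.008097
roll angle φ = 10.087° = 0.17605136 rad
x = r_b·(cos φ + φ·sin φ) = 93.008097·(0.98454294 + 0.17605136·0.17514334) = 94.438298
y = r_b·(sin φ − φ·cos φ) = 93.008097·(0.17514334 − 0.17605136·0.98454294) = 0.168644

x=94.438298 y=0.168644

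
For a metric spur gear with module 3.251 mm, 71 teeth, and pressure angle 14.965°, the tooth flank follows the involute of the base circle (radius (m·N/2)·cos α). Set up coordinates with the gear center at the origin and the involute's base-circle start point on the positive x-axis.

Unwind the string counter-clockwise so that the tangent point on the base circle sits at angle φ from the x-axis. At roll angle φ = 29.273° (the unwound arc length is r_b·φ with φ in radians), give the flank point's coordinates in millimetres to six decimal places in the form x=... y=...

pitch radius r_p = m·N/2 = 3.251·71/2 = 115.410500
base radius r_b = r_p·cos α = 115.410500·cos 14.965° = 111.496209
roll angle φ = 29.273° = 0.51091023 rad
x = r_b·(cos φ + φ·sin φ) = 111.496209·(0.87229979 + 0.51091023·0.48897144) = 125.112160
y = r_b·(sin φ − φ·cos φ) = 111.496209·(0.48897144 − 0.51091023·0.87229979) = 4.828294

x=125.112160 y=4.828294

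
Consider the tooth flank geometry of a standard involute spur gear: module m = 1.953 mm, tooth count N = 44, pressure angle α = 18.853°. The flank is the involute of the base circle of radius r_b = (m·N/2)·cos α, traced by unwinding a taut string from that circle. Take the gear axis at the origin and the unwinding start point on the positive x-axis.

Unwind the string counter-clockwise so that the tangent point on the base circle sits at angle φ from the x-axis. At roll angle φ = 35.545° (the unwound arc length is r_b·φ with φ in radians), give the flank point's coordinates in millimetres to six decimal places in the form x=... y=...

x=47.748536 y=3.113264

pitch radius r_p = m·N/2 = 1.953·44/2 = 42.966000
base radius r_b = r_p·cos α = 42.966000·cos 18.853° = 40.660906
roll angle φ = 35.545° = 0.62037728 rad
x = r_b·(cos φ + φ·sin φ) = 40.660906·(0.81365918 + 0.62037728·0.58134218) = 47.748536
y = r_b·(sin φ − φ·cos φ) = 40.660906·(0.58134218 − 0.62037728·0.81365918) = 3.113264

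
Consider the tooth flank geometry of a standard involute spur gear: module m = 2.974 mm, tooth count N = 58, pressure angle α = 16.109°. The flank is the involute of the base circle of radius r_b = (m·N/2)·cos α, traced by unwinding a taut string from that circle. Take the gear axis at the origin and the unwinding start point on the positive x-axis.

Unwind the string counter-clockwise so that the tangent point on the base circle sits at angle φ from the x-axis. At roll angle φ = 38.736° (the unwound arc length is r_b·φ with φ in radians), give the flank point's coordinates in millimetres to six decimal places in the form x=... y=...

pitch radius r_p = m·N/2 = 2.974·58/2 = 86.246000
base radius r_b = r_p·cos α = 86.246000·cos 16.109° = 82.859601
roll angle φ = 38.736° = 0.67607074 rad
x = r_b·(cos φ + φ·sin φ) = 82.859601·(0.78003740 + 0.67607074·0.62573289) = 99.686488
y = r_b·(sin φ − φ·cos φ) = 82.859601·(0.62573289 − 0.67607074·0.78003740) = 8.151100

x=99.686488 y=8.151100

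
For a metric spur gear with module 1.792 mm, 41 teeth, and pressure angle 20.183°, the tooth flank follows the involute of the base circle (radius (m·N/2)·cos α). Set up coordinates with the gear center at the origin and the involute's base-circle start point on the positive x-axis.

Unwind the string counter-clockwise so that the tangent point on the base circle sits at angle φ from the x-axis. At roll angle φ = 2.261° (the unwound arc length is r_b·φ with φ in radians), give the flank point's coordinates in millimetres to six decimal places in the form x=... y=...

pitch radius r_p = m·N/2 = 1.792·41/2 = 36.736000
base radius r_b = r_p·cos α = 36.736000·cos 20.183° = 34.480242
roll angle φ = 2.261° = 0.03946189 rad
x = r_b·(cos φ + φ·sin φ) = 34.480242·(0.99922148 + 0.03946189·0.03945165) = 34.507078
y = r_b·(sin φ − φ·cos φ) = 34.480242·(0.03945165 − 0.03946189·0.99922148) = 0.000706

x=34.507078 y=0.000706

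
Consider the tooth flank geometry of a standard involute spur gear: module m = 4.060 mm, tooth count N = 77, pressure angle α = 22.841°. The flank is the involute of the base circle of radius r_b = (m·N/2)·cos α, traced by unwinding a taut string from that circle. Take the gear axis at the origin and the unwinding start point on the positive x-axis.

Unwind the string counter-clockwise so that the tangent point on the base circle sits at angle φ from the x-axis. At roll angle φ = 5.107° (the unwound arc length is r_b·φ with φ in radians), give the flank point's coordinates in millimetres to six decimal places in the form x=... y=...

x=144.624152 y=0.033977

pitch radius r_p = m·N/2 = 4.060·77/2 = 156.310000
base radius r_b = r_p·cos α = 156.310000·cos 22.841° = 144.053048
roll angle φ = 5.107° = 0.08913396 rad
x = r_b·(cos φ + φ·sin φ) = 144.053048·(0.99603020 + 0.08913396·0.08901599) = 144.624152
y = r_b·(sin φ − φ·cos φ) = 144.053048·(0.08901599 − 0.08913396·0.99603020) = 0.033977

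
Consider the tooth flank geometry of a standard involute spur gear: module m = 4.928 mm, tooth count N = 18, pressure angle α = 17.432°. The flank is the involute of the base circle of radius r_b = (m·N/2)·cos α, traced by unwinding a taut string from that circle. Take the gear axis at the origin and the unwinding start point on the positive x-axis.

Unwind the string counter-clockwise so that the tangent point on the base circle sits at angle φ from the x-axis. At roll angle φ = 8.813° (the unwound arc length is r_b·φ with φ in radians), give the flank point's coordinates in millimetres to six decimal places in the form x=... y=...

x=42.812669 y=0.051209

pitch radius r_p = m·N/2 = 4.928·18/2 = 44.352000
base radius r_b = r_p·cos α = 44.352000·cos 17.432° = 42.315053
roll angle φ = 8.813° = 0.15381587 rad
x = r_b·(cos φ + φ·sin φ) = 42.315053·(0.98819364 + 0.15381587·0.15321005) = 42.812669
y = r_b·(sin φ − φ·cos φ) = 42.315053·(0.15321005 − 0.15381587·0.98819364) = 0.051209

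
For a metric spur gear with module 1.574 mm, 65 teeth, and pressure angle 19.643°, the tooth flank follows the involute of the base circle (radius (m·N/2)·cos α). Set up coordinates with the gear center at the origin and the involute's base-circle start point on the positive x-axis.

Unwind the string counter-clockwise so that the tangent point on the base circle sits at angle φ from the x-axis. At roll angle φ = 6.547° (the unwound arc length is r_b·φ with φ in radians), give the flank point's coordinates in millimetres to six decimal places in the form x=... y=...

pitch radius r_p = m·N/2 = 1.574·65/2 = 51.155000
base radius r_b = r_p·cos α = 51.155000·cos 19.643° = 48.178057
roll angle φ = 6.547° = 0.11426671 rad
x = r_b·(cos φ + φ·sin φ) = 48.178057·(0.99347866 + 0.11426671·0.11401821) = 48.491559
y = r_b·(sin φ − φ·cos φ) = 48.178057·(0.11401821 − 0.11426671·0.99347866) = 0.023929

x=48.491559 y=0.023929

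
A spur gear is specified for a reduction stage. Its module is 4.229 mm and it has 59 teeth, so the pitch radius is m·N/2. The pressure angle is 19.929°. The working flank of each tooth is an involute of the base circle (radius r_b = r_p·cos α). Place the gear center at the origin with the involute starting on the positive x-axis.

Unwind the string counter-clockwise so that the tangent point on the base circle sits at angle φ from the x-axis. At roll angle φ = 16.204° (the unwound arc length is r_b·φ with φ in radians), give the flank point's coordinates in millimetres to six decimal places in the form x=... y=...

pitch radius r_p = m·N/2 = 4.229·59/2 = 124.755500
base radius r_b = r_p·cos α = 124.755500·cos 19.929° = 117.284607
roll angle φ = 16.204° = 0.28281315 rad
x = r_b·(cos φ + φ·sin φ) = 117.284607·(0.96027421 + 0.28281315·0.27905815) = 121.881639
y = r_b·(sin φ − φ·cos φ) = 117.284607·(0.27905815 − 0.28281315·0.96027421) = 0.877286

x=121.881639 y=0.877286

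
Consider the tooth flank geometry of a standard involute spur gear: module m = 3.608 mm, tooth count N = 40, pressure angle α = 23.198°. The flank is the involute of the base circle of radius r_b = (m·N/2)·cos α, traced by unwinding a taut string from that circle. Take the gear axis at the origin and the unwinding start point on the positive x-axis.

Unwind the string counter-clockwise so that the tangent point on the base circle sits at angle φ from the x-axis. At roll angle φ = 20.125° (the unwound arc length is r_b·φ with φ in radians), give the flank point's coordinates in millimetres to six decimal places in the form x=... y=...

x=70.291931 y=0.946310

pitch radius r_p = m·N/2 = 3.608·40/2 = 72.160000
base radius r_b = r_p·cos α = 72.160000·cos 23.198° = 66.325798
roll angle φ = 20.125° = 0.35124751 rad
x = r_b·(cos φ + φ·sin φ) = 66.325798·(0.93894421 + 0.35124751·0.34406942) = 70.291931
y = r_b·(sin φ − φ·cos φ) = 66.325798·(0.34406942 − 0.35124751·0.93894421) = 0.946310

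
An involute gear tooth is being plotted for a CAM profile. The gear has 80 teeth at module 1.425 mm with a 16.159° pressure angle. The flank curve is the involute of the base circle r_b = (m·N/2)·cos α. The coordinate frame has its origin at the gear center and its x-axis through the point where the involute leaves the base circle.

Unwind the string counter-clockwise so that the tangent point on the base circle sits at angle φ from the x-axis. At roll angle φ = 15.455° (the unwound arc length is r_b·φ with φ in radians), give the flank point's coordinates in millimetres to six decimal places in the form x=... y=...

pitch radius r_p = m·N/2 = 1.425·80/2 = 57.000000
base radius r_b = r_p·cos α = 57.000000·cos 16.159° = 54.748106
roll angle φ = 15.455° = 0.26974064 rad
x = r_b·(cos φ + φ·sin φ) = 54.748106·(0.96384004 + 0.26974064·0.26648146) = 56.703759
y = r_b·(sin φ − φ·cos φ) = 54.748106·(0.26648146 − 0.26974064·0.96384004) = 0.355569

x=56.703759 y=0.355569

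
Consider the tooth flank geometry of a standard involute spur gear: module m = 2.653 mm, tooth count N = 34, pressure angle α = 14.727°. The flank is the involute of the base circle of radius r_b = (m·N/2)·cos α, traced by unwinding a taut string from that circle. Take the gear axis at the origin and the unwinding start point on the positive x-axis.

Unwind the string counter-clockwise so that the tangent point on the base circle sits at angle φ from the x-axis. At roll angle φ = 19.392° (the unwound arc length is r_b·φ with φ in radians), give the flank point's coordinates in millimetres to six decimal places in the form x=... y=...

x=46.046578 y=0.557282

pitch radius r_p = m·N/2 = 2.653·34/2 = 45.101000
base radius r_b = r_p·cos α = 45.101000·cos 14.727° = 43.619345
roll angle φ = 19.392° = 0.33845425 rad
x = r_b·(cos φ + φ·sin φ) = 43.619345·(0.94326903 + 0.33845425·0.33202943) = 46.046578
y = r_b·(sin φ − φ·cos φ) = 43.619345·(0.33202943 − 0.33845425·0.94326903) = 0.557282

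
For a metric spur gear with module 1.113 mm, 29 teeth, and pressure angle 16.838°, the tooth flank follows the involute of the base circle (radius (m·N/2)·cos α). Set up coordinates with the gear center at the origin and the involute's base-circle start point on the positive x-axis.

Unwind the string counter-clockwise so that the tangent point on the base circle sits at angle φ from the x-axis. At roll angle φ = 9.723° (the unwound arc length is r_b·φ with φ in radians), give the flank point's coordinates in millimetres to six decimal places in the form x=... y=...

pitch radius r_p = m·N/2 = 1.113·29/2 = 16.138500
base radius r_b = r_p·cos α = 16.138500·cos 16.838° = 15.446604
roll angle φ = 9.723° = 0.16969836 rad
x = r_b·(cos φ + φ·sin φ) = 15.446604·(0.98563575 + 0.16969836·0.16888505) = 15.667417
y = r_b·(sin φ − φ·cos φ) = 15.446604·(0.16888505 − 0.16969836·0.98563575) = 0.025090

x=15.667417 y=0.025090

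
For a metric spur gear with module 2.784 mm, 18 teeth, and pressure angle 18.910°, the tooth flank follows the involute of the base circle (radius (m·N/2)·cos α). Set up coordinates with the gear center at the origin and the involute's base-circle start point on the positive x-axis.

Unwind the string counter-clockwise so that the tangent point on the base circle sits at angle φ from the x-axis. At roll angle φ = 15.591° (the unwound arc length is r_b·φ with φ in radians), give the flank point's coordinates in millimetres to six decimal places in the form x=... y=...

x=24.565103 y=0.158026

pitch radius r_p = m·N/2 = 2.784·18/2 = 25.056000
base radius r_b = r_p·cos α = 25.056000·cos 18.910° = 23.703698
roll angle φ = 15.591° = 0.27211428 rad
x = r_b·(cos φ + φ·sin φ) = 23.703698·(0.96320480 + 0.27211428·0.26876852) = 24.565103
y = r_b·(sin φ − φ·cos φ) = 23.703698·(0.26876852 − 0.27211428·0.96320480) = 0.158026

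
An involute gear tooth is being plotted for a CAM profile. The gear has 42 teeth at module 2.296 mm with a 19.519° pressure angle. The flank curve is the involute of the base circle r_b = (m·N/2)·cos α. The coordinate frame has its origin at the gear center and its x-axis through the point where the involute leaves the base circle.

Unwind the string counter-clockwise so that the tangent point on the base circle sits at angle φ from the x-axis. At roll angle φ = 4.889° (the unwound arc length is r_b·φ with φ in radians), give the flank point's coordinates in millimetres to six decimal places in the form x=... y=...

x=45.610206 y=0.009405

pitch radius r_p = m·N/2 = 2.296·42/2 = 48.216000
base radius r_b = r_p·cos α = 48.216000·cos 19.519° = 45.445062
roll angle φ = 4.889° = 0.08532915 rad
x = r_b·(cos φ + φ·sin φ) = 45.445062·(0.99636168 + 0.08532915·0.08522564) = 45.610206
y = r_b·(sin φ − φ·cos φ) = 45.445062·(0.08522564 − 0.08532915·0.99636168) = 0.009405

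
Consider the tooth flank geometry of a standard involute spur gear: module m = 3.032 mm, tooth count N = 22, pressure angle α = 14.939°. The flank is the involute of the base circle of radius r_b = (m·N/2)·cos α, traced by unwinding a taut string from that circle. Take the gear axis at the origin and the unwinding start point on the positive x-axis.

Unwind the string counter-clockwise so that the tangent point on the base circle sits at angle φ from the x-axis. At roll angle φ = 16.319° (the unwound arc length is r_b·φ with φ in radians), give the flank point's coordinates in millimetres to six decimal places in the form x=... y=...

pitch radius r_p = m·N/2 = 3.032·22/2 = 33.352000
base radius r_b = r_p·cos α = 33.352000·cos 14.939° = 32.224730
roll angle φ = 16.319° = 0.28482028 rad
x = r_b·(cos φ + φ·sin φ) = 32.224730·(0.95971217 + 0.28482028·0.28098498) = 33.505418
y = r_b·(sin φ − φ·cos φ) = 32.224730·(0.28098498 − 0.28482028·0.95971217) = 0.246180

x=33.505418 y=0.246180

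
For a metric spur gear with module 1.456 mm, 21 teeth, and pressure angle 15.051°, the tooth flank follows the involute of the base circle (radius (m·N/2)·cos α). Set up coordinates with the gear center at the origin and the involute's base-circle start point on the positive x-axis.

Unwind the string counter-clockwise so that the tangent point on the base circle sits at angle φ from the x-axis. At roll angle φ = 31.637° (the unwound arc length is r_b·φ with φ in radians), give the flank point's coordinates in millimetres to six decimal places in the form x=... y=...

x=16.845520 y=0.803504

pitch radius r_p = m·N/2 = 1.456·21/2 = 15.288000
base radius r_b = r_p·cos α = 15.288000·cos 15.051° = 14.763546
roll angle φ = 31.637° = 0.55216982 rad
x = r_b·(cos φ + φ·sin φ) = 14.763546·(0.85138838 + 0.55216982·0.52453582) = 16.845520
y = r_b·(sin φ − φ·cos φ) = 14.763546·(0.52453582 − 0.55216982·0.85138838) = 0.803504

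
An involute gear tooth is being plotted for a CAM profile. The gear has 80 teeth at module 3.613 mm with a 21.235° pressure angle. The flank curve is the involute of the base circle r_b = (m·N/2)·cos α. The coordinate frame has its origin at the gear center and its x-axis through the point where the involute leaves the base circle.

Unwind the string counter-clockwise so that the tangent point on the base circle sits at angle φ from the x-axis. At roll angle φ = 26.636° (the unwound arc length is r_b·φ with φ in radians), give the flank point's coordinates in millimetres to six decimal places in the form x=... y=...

pitch radius r_p = m·N/2 = 3.613·80/2 = 144.520000
base radius r_b = r_p·cos α = 144.520000·cos 21.235° = 134.707486
roll angle φ = 26.636° = 0.46488590 rad
x = r_b·(cos φ + φ·sin φ) = 134.707486·(0.89387273 + 0.46488590·0.44832081) = 148.486815
y = r_b·(sin φ − φ·cos φ) = 134.707486·(0.44832081 − 0.46488590·0.89387273) = 4.414632

x=148.486815 y=4.414632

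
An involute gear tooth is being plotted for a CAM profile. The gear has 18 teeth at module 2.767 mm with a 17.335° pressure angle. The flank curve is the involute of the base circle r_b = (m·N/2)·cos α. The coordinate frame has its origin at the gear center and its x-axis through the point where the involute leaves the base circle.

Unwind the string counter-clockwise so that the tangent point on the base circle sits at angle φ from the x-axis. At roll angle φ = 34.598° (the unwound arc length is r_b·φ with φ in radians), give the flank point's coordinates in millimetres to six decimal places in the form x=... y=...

pitch radius r_p = m·N/2 = 2.767·18/2 = 24.903000
base radius r_b = r_p·cos α = 24.903000·cos 17.335° = 23.771880
roll angle φ = 34.598° = 0.60384901 rad
x = r_b·(cos φ + φ·sin φ) = 23.771880·(0.82315619 + 0.60384901·0.56781501) = 27.718742
y = r_b·(sin φ − φ·cos φ) = 23.771880·(0.56781501 − 0.60384901·0.82315619) = 1.681931

x=27.718742 y=1.681931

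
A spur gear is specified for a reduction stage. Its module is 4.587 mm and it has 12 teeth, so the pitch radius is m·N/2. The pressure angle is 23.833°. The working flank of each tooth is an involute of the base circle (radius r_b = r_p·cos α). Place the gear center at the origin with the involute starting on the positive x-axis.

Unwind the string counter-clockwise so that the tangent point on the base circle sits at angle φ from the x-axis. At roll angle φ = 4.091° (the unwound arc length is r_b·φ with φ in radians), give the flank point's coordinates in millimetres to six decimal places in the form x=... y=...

pitch radius r_p = m·N/2 = 4.587·12/2 = 27.522000
base radius r_b = r_p·cos α = 27.522000·cos 23.833° = 25.175119
roll angle φ = 4.091° = 0.07140142 rad
x = r_b·(cos φ + φ·sin φ) = 25.175119·(0.99745200 + 0.07140142·0.07134077) = 25.239211
y = r_b·(sin φ − φ·cos φ) = 25.175119·(0.07134077 − 0.07140142·0.99745200) = 0.003053

x=25.239211 y=0.003053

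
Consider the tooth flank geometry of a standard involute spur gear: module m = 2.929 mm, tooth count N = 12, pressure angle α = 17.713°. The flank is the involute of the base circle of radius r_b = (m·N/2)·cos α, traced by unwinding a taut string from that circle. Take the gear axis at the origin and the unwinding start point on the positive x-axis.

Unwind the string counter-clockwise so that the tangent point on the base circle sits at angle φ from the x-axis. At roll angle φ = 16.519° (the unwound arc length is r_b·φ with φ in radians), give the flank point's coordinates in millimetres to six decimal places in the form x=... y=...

x=17.422245 y=0.132625

pitch radius r_p = m·N/2 = 2.929·12/2 = 17.574000
base radius r_b = r_p·cos α = 17.574000·cos 17.713° = 16.740860
roll angle φ = 16.519° = 0.28831094 rad
x = r_b·(cos φ + φ·sin φ) = 16.740860·(0.95872550 + 0.28831094·0.28433329) = 17.422245
y = r_b·(sin φ − φ·cos φ) = 16.740860·(0.28433329 − 0.28831094·0.95872550) = 0.132625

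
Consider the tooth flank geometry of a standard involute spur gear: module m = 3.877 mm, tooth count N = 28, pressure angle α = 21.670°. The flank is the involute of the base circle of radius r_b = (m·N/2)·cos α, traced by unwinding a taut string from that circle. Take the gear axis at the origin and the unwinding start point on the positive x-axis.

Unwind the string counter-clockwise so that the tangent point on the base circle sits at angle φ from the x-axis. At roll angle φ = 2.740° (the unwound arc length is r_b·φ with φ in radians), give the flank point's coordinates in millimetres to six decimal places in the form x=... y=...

pitch radius r_p = m·N/2 = 3.877·28/2 = 54.278000
base radius r_b = r_p·cos α = 54.278000·cos 21.670° = 50.441959
roll angle φ = 2.740° = 0.04782202 rad
x = r_b·(cos φ + φ·sin φ) = 50.441959·(0.99885675 + 0.04782202·0.04780380) = 50.499605
y = r_b·(sin φ − φ·cos φ) = 50.441959·(0.04780380 − 0.04782202·0.99885675) = 0.001838

x=50.499605 y=0.001838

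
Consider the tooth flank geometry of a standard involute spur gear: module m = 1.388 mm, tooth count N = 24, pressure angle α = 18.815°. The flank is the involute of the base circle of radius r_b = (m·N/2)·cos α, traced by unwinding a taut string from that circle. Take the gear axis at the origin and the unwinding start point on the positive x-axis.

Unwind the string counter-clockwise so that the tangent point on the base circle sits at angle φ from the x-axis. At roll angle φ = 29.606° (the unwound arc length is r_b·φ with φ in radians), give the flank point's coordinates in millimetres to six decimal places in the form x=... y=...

x=17.732333 y=0.705880

pitch radius r_p = m·N/2 = 1.388·24/2 = 16.656000
base radius r_b = r_p·cos α = 16.656000·cos 18.815° = 15.765984
roll angle φ = 29.606° = 0.51672218 rad
x = r_b·(cos φ + φ·sin φ) = 15.765984·(0.86944320 + 0.51672218·0.49403292) = 17.732333
y = r_b·(sin φ − φ·cos φ) = 15.765984·(0.49403292 − 0.51672218·0.86944320) = 0.705880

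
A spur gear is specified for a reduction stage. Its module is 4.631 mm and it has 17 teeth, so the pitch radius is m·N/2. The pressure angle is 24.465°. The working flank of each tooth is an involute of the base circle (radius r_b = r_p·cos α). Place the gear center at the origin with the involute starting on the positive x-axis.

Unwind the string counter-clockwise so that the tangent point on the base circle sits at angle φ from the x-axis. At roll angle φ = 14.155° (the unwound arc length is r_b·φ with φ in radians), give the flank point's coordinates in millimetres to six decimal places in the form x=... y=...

x=36.906005 y=0.178988

pitch radius r_p = m·N/2 = 4.631·17/2 = 39.363500
base radius r_b = r_p·cos α = 39.363500·cos 24.465° = 35.829225
roll angle φ = 14.155° = 0.24705136 rad
x = r_b·(cos φ + φ·sin φ) = 35.829225·(0.96963771 + 0.24705136·0.24454591) = 36.906005
y = r_b·(sin φ − φ·cos φ) = 35.829225·(0.24454591 − 0.24705136·0.96963771) = 0.178988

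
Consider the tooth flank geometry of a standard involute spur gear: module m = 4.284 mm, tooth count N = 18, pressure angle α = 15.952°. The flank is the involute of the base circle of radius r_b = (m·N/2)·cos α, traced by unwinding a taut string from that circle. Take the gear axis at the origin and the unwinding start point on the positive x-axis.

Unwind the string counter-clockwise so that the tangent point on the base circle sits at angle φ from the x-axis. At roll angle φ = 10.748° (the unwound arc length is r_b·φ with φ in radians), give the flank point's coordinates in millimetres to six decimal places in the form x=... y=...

pitch radius r_p = m·N/2 = 4.284·18/2 = 38.556000
base radius r_b = r_p·cos α = 38.556000·cos 15.952° = 37.071296
roll angle φ = 10.748° = 0.18758799 rad
x = r_b·(cos φ + φ·sin φ) = 37.071296·(0.98245691 + 0.18758799·0.18648974) = 37.717825
y = r_b·(sin φ − φ·cos φ) = 37.071296·(0.18648974 − 0.18758799·0.98245691) = 0.081284

x=37.717825 y=0.081284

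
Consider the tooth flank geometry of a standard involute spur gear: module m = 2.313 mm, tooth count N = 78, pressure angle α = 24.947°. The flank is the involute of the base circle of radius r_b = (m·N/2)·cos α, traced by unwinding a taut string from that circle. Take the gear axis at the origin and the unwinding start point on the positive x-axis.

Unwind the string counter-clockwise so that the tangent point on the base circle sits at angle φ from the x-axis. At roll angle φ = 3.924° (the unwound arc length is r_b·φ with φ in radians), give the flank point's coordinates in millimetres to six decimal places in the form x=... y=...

pitch radius r_p = m·N/2 = 2.313·78/2 = 90.207000
base radius r_b = r_p·cos α = 90.207000·cos 24.947° = 81.790536
roll angle φ = 3.924° = 0.06848672 rad
x = r_b·(cos φ + φ·sin φ) = 81.790536·(0.99765570 + 0.06848672·0.06843319) = 81.982128
y = r_b·(sin φ − φ·cos φ) = 81.790536·(0.06843319 − 0.06848672·0.99765570) = 0.008754

x=81.982128 y=0.008754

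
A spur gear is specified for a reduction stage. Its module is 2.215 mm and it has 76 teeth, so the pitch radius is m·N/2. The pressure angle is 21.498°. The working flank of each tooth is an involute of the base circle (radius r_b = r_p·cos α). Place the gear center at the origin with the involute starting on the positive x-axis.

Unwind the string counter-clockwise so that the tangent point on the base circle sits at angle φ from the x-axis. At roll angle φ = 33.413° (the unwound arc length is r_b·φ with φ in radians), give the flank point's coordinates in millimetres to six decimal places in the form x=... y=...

x=90.520043 y=5.003298

pitch radius r_p = m·N/2 = 2.215·76/2 = 84.170000
base radius r_b = r_p·cos α = 84.170000·cos 21.498° = 78.314323
roll angle φ = 33.413° = 0.58316686 rad
x = r_b·(cos φ + φ·sin φ) = 78.314323·(0.83472294 + 0.58316686·0.55067015) = 90.520043
y = r_b·(sin φ − φ·cos φ) = 78.314323·(0.55067015 − 0.58316686·0.83472294) = 5.003298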